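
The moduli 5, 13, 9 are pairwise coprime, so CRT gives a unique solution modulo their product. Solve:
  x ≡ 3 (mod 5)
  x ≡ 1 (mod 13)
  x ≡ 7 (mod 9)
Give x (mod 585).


Moduli 5, 13, 9 are pairwise coprime; by CRT there is a unique solution modulo M = 5 · 13 · 9 = 585.
Solve pairwise, accumulating the modulus:
  Start with x ≡ 3 (mod 5).
  Combine with x ≡ 1 (mod 13): since gcd(5, 13) = 1, we get a unique residue mod 65.
    Write x = 3 + 5·t and substitute into x ≡ 1 (mod 13): 5·t ≡ 1 − 3 = -2 (mod 13).
    Reduce coefficients mod 13: 5·t ≡ 11 (mod 13).
    The inverse of 5 mod 13 is 8 (since 5·8 = 40 = 3·13 + 1), so t ≡ 8·11 = 88 ≡ 10 (mod 13).
    Then x = 3 + 5·10 = 53, valid modulo lcm(5, 13) = 65: x ≡ 53 (mod 65).
  Combine with x ≡ 7 (mod 9): since gcd(65, 9) = 1, we get a unique residue mod 585.
    Write x = 53 + 65·t and substitute into x ≡ 7 (mod 9): 65·t ≡ 7 − 53 = -46 (mod 9).
    Reduce coefficients mod 9: 2·t ≡ 8 (mod 9).
    The inverse of 2 mod 9 is 5 (since 2·5 = 10 = 1·9 + 1), so t ≡ 5·8 = 40 ≡ 4 (mod 9).
    Then x = 53 + 65·4 = 313, valid modulo lcm(65, 9) = 585: x ≡ 313 (mod 585).
Verify: 313 mod 5 = 3 ✓, 313 mod 13 = 1 ✓, 313 mod 9 = 7 ✓.

x ≡ 313 (mod 585).


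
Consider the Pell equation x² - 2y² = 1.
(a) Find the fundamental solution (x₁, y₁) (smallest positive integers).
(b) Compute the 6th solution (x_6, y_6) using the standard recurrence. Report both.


Step 1: Find the fundamental solution (x₁, y₁) of x² - 2y² = 1.
  Expand √2 as a continued fraction. a₀ = ⌊√2⌋ = 1; iterate m_{k+1} = d_k·a_k − m_k, d_{k+1} = (2 − m_{k+1}²)/d_k, a_{k+1} = ⌊(a₀ + m_{k+1})/d_{k+1}⌋ (starting m₀ = 0, d₀ = 1), with convergents p_k = a_k·p_{k-1} + p_{k-2}, q_k = a_k·q_{k-1} + q_{k-2} (p₋₁ = 1, q₋₁ = 0):
  k = 0: a₀ = 1; p₀/q₀ = 1/1; p₀² − 2·q₀² = 1 − 2 = -1.
  k = 1: m = 1, d = 1, a = ⌊(1 + 1)/1⌋ = 2; p/q = (2·1 + 1)/(2·1 + 0) = 3/2; p² − 2·q² = 9 − 8 = 1.
  The first convergent with p² − 2·q² = 1 gives the fundamental solution (x₁, y₁) = (3, 2).
Step 2: Apply the recurrence (x_{n+1}, y_{n+1}) = (x₁x_n + 2y₁y_n, x₁y_n + y₁x_n) repeatedly.
  From (x_1, y_1) = (3, 2): x_2 = 3·3 + 2·2·2 = 17; y_2 = 3·2 + 2·3 = 12.
  From (x_2, y_2) = (17, 12): x_3 = 3·17 + 2·2·12 = 99; y_3 = 3·12 + 2·17 = 70.
  From (x_3, y_3) = (99, 70): x_4 = 3·99 + 2·2·70 = 577; y_4 = 3·70 + 2·99 = 408.
  From (x_4, y_4) = (577, 408): x_5 = 3·577 + 2·2·408 = 3363; y_5 = 3·408 + 2·577 = 2378.
  From (x_5, y_5) = (3363, 2378): x_6 = 3·3363 + 2·2·2378 = 19601; y_6 = 3·2378 + 2·3363 = 13860.
Step 3: Verify x_6² - 2·y_6² = 384199201 - 384199200 = 1 (should be 1). ✓

(x_1, y_1) = (3, 2); (x_6, y_6) = (19601, 13860).


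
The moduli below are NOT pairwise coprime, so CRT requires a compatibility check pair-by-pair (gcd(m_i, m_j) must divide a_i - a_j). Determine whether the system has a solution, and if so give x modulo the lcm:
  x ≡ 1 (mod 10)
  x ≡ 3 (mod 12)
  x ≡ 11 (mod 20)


Moduli 10, 12, 20 are not pairwise coprime, so CRT works modulo lcm(m_i) when all pairwise compatibility conditions hold.
Pairwise compatibility: gcd(m_i, m_j) must divide a_i - a_j for every pair.
Merge one congruence at a time:
  Start: x ≡ 1 (mod 10).
  Combine with x ≡ 3 (mod 12): gcd(10, 12) = 2; 3 - 1 = 2, which IS divisible by 2, so compatible.
    Write x = 1 + 10·t and substitute into x ≡ 3 (mod 12): 10·t ≡ 3 − 1 = 2 (mod 12).
    Divide the congruence (and modulus) by g = 2: 5·t ≡ 1 (mod 6).
    The inverse of 5 mod 6 is 5 (since 5·5 = 25 = 4·6 + 1), so t ≡ 5·1 = 5 ≡ 5 (mod 6).
    Then x = 1 + 10·5 = 51, valid modulo lcm(10, 12) = 60: x ≡ 51 (mod 60).
  Combine with x ≡ 11 (mod 20): gcd(60, 20) = 20; 11 - 51 = -40, which IS divisible by 20, so compatible.
    Write x = 51 + 60·t and substitute into x ≡ 11 (mod 20): 60·t ≡ 11 − 51 = -40 (mod 20).
    Divide the congruence (and modulus) by g = 20: 3·t ≡ -2 (mod 1).
    Modulo 1 every t works; take t = 0.
    Then x = 51 + 60·0 = 51, valid modulo lcm(60, 20) = 60: x ≡ 51 (mod 60).
Verify: 51 mod 10 = 1, 51 mod 12 = 3, 51 mod 20 = 11.

x ≡ 51 (mod 60).


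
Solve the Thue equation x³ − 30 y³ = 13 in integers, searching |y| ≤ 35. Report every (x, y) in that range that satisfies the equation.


The equation is x³ - 30y³ = 13. For fixed y, x³ = 30·y³ + 13, so a solution requires the RHS to be a perfect cube.
Strategy: iterate y from -35 to 35, compute RHS = 30·y³ + 13, and check whether it is a (positive or negative) perfect cube.
Check small values of y:
  y = 0: RHS = 13 is not a perfect cube.
  y = 1: RHS = 43 is not a perfect cube.
  y = -1: RHS = -17 is not a perfect cube.
  y = 2: RHS = 253 is not a perfect cube.
  y = -2: RHS = -227 is not a perfect cube.
  y = 3: RHS = 823 is not a perfect cube.
  y = -3: RHS = -797 is not a perfect cube.
Continuing the search up to |y| = 35 finds no solutions either.
No (x, y) in the scanned range satisfies the equation.

No integer solutions with |y| ≤ 35.


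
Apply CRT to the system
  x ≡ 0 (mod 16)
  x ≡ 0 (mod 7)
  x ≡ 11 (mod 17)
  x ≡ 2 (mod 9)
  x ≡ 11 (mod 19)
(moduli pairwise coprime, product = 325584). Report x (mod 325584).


Product of moduli M = 16 · 7 · 17 · 9 · 19 = 325584.
Merge one congruence at a time:
  Start: x ≡ 0 (mod 16).
  Combine with x ≡ 0 (mod 7); new modulus lcm = 112.
    Write x = 0 + 16·t and substitute into x ≡ 0 (mod 7): 16·t ≡ 0 − 0 = 0 (mod 7).
    Reduce coefficients mod 7: 2·t ≡ 0 (mod 7).
    The inverse of 2 mod 7 is 4 (since 2·4 = 8 = 1·7 + 1), so t ≡ 4·0 = 0 ≡ 0 (mod 7).
    Then x = 0 + 16·0 = 0, valid modulo lcm(16, 7) = 112: x ≡ 0 (mod 112).
  Combine with x ≡ 11 (mod 17); new modulus lcm = 1904.
    Write x = 0 + 112·t and substitute into x ≡ 11 (mod 17): 112·t ≡ 11 − 0 = 11 (mod 17).
    Reduce coefficients mod 17: 10·t ≡ 11 (mod 17).
    The inverse of 10 mod 17 is 12 (since 10·12 = 120 = 7·17 + 1), so t ≡ 12·11 = 132 ≡ 13 (mod 17).
    Then x = 0 + 112·13 = 1456, valid modulo lcm(112, 17) = 1904: x ≡ 1456 (mod 1904).
  Combine with x ≡ 2 (mod 9); new modulus lcm = 17136.
    Write x = 1456 + 1904·t and substitute into x ≡ 2 (mod 9): 1904·t ≡ 2 − 1456 = -1454 (mod 9).
    Reduce coefficients mod 9: 5·t ≡ 4 (mod 9).
    The inverse of 5 mod 9 is 2 (since 5·2 = 10 = 1·9 + 1), so t ≡ 2·4 = 8 ≡ 8 (mod 9).
    Then x = 1456 + 1904·8 = 16688, valid modulo lcm(1904, 9) = 17136: x ≡ 16688 (mod 17136).
  Combine with x ≡ 11 (mod 19); new modulus lcm = 325584.
    Write x = 16688 + 17136·t and substitute into x ≡ 11 (mod 19): 17136·t ≡ 11 − 16688 = -16677 (mod 19).
    Reduce coefficients mod 19: 17·t ≡ 5 (mod 19).
    The inverse of 17 mod 19 is 9 (since 17·9 = 153 = 8·19 + 1), so t ≡ 9·5 = 45 ≡ 7 (mod 19).
    Then x = 16688 + 17136·7 = 136640, valid modulo lcm(17136, 19) = 325584: x ≡ 136640 (mod 325584).
Verify against each original: 136640 mod 16 = 0, 136640 mod 7 = 0, 136640 mod 17 = 11, 136640 mod 9 = 2, 136640 mod 19 = 11.

x ≡ 136640 (mod 325584).


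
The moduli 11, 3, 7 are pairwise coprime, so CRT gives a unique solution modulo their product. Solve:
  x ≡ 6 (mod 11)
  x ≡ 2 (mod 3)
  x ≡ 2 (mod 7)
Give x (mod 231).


Moduli 11, 3, 7 are pairwise coprime; by CRT there is a unique solution modulo M = 11 · 3 · 7 = 231.
Solve pairwise, accumulating the modulus:
  Start with x ≡ 6 (mod 11).
  Combine with x ≡ 2 (mod 3): since gcd(11, 3) = 1, we get a unique residue mod 33.
    Write x = 6 + 11·t and substitute into x ≡ 2 (mod 3): 11·t ≡ 2 − 6 = -4 (mod 3).
    Reduce coefficients mod 3: 2·t ≡ 2 (mod 3).
    The inverse of 2 mod 3 is 2 (since 2·2 = 4 = 1·3 + 1), so t ≡ 2·2 = 4 ≡ 1 (mod 3).
    Then x = 6 + 11·1 = 17, valid modulo lcm(11, 3) = 33: x ≡ 17 (mod 33).
  Combine with x ≡ 2 (mod 7): since gcd(33, 7) = 1, we get a unique residue mod 231.
    Write x = 17 + 33·t and substitute into x ≡ 2 (mod 7): 33·t ≡ 2 − 17 = -15 (mod 7).
    Reduce coefficients mod 7: 5·t ≡ 6 (mod 7).
    The inverse of 5 mod 7 is 3 (since 5·3 = 15 = 2·7 + 1), so t ≡ 3·6 = 18 ≡ 4 (mod 7).
    Then x = 17 + 33·4 = 149, valid modulo lcm(33, 7) = 231: x ≡ 149 (mod 231).
Verify: 149 mod 11 = 6 ✓, 149 mod 3 = 2 ✓, 149 mod 7 = 2 ✓.

x ≡ 149 (mod 231).


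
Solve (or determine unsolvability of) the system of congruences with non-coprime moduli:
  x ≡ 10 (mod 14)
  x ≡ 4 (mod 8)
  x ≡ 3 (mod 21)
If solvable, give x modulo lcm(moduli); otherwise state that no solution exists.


Moduli 14, 8, 21 are not pairwise coprime, so CRT works modulo lcm(m_i) when all pairwise compatibility conditions hold.
Pairwise compatibility: gcd(m_i, m_j) must divide a_i - a_j for every pair.
Merge one congruence at a time:
  Start: x ≡ 10 (mod 14).
  Combine with x ≡ 4 (mod 8): gcd(14, 8) = 2; 4 - 10 = -6, which IS divisible by 2, so compatible.
    Write x = 10 + 14·t and substitute into x ≡ 4 (mod 8): 14·t ≡ 4 − 10 = -6 (mod 8).
    Divide the congruence (and modulus) by g = 2: 7·t ≡ -3 (mod 4).
    Reduce coefficients mod 4: 3·t ≡ 1 (mod 4).
    The inverse of 3 mod 4 is 3 (since 3·3 = 9 = 2·4 + 1), so t ≡ 3·1 = 3 ≡ 3 (mod 4).
    Then x = 10 + 14·3 = 52, valid modulo lcm(14, 8) = 56: x ≡ 52 (mod 56).
  Combine with x ≡ 3 (mod 21): gcd(56, 21) = 7; 3 - 52 = -49, which IS divisible by 7, so compatible.
    Write x = 52 + 56·t and substitute into x ≡ 3 (mod 21): 56·t ≡ 3 − 52 = -49 (mod 21).
    Divide the congruence (and modulus) by g = 7: 8·t ≡ -7 (mod 3).
    Reduce coefficients mod 3: 2·t ≡ 2 (mod 3).
    The inverse of 2 mod 3 is 2 (since 2·2 = 4 = 1·3 + 1), so t ≡ 2·2 = 4 ≡ 1 (mod 3).
    Then x = 52 + 56·1 = 108, valid modulo lcm(56, 21) = 168: x ≡ 108 (mod 168).
Verify: 108 mod 14 = 10, 108 mod 8 = 4, 108 mod 21 = 3.

x ≡ 108 (mod 168).


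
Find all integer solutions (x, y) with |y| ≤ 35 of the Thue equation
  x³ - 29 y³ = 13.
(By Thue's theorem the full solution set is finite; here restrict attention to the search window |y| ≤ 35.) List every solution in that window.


The equation is x³ - 29y³ = 13. For fixed y, x³ = 29·y³ + 13, so a solution requires the RHS to be a perfect cube.
Strategy: iterate y from -35 to 35, compute RHS = 29·y³ + 13, and check whether it is a (positive or negative) perfect cube.
Check small values of y:
  y = 0: RHS = 13 is not a perfect cube.
  y = 1: RHS = 42 is not a perfect cube.
  y = -1: RHS = -16 is not a perfect cube.
  y = 2: RHS = 245 is not a perfect cube.
  y = -2: RHS = -219 is not a perfect cube.
  y = 3: RHS = 796 is not a perfect cube.
  y = -3: RHS = -770 is not a perfect cube.
Continuing the search up to |y| = 35 finds no solutions either.
No (x, y) in the scanned range satisfies the equation.

No integer solutions with |y| ≤ 35.


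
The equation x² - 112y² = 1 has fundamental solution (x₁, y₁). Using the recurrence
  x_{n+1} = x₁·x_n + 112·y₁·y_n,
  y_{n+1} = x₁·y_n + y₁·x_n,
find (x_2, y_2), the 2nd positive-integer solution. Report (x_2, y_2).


Step 1: Find the fundamental solution (x₁, y₁) of x² - 112y² = 1.
  Expand √112 as a continued fraction. a₀ = ⌊√112⌋ = 10; iterate m_{k+1} = d_k·a_k − m_k, d_{k+1} = (112 − m_{k+1}²)/d_k, a_{k+1} = ⌊(a₀ + m_{k+1})/d_{k+1}⌋ (starting m₀ = 0, d₀ = 1), with convergents p_k = a_k·p_{k-1} + p_{k-2}, q_k = a_k·q_{k-1} + q_{k-2} (p₋₁ = 1, q₋₁ = 0):
  k = 0: a₀ = 10; p₀/q₀ = 10/1; p₀² − 112·q₀² = 100 − 112 = -12.
  k = 1: m = 10, d = 12, a = ⌊(10 + 10)/12⌋ = 1; p/q = (1·10 + 1)/(1·1 + 0) = 11/1; p² − 112·q² = 121 − 112 = 9.
  k = 2: m = 2, d = 9, a = ⌊(10 + 2)/9⌋ = 1; p/q = (1·11 + 10)/(1·1 + 1) = 21/2; p² − 112·q² = 441 − 448 = -7.
  k = 3: m = 7, d = 7, a = ⌊(10 + 7)/7⌋ = 2; p/q = (2·21 + 11)/(2·2 + 1) = 53/5; p² − 112·q² = 2809 − 2800 = 9.
  k = 4: m = 7, d = 9, a = ⌊(10 + 7)/9⌋ = 1; p/q = (1·53 + 21)/(1·5 + 2) = 74/7; p² − 112·q² = 5476 − 5488 = -12.
  k = 5: m = 2, d = 12, a = ⌊(10 + 2)/12⌋ = 1; p/q = (1·74 + 53)/(1·7 + 5) = 127/12; p² − 112·q² = 16129 − 16128 = 1.
  The first convergent with p² − 112·q² = 1 gives the fundamental solution (x₁, y₁) = (127, 12).
Step 2: Apply the recurrence (x_{n+1}, y_{n+1}) = (x₁x_n + 112y₁y_n, x₁y_n + y₁x_n) repeatedly.
  From (x_1, y_1) = (127, 12): x_2 = 127·127 + 112·12·12 = 32257; y_2 = 127·12 + 12·127 = 3048.
Step 3: Verify x_2² - 112·y_2² = 1040514049 - 1040514048 = 1 (should be 1). ✓

(x_1, y_1) = (127, 12); (x_2, y_2) = (32257, 3048).


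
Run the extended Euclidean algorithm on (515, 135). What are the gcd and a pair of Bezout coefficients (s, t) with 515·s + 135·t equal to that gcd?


Euclidean algorithm on (515, 135) — divide until remainder is 0:
  515 = 3 · 135 + 110
  135 = 1 · 110 + 25
  110 = 4 · 25 + 10
  25 = 2 · 10 + 5
  10 = 2 · 5 + 0
gcd(515, 135) = 5.
Track Bezout coefficients alongside the remainders: start with r₀ = 515 = a·1 + b·0 (s = 1, t = 0) and r₁ = 135 = a·0 + b·1 (s = 0, t = 1); each new remainder r_{k+1} = r_{k-1} − q_k·r_k inherits s_{k+1} = s_{k-1} − q_k·s_k, t_{k+1} = t_{k-1} − q_k·t_k, so r_k = a·s_k + b·t_k at every step:
  q = 3: r = 110, s = 1 − 3·0 = 1, t = 0 − 3·1 = -3  (check: 515·1 + 135·(-3) = 110)
  q = 1: r = 25, s = 0 − 1·1 = -1, t = 1 − 1·(-3) = 4  (check: 515·(-1) + 135·4 = 25)
  q = 4: r = 10, s = 1 − 4·(-1) = 5, t = -3 − 4·4 = -19  (check: 515·5 + 135·(-19) = 10)
  q = 2: r = 5, s = -1 − 2·5 = -11, t = 4 − 2·(-19) = 42  (check: 515·(-11) + 135·42 = 5)
The row with r = 5 (the gcd) gives the Bezout coefficients s = -11, t = 42.
Result: 515 · (-11) + 135 · (42) = 5.

gcd(515, 135) = 5; s = -11, t = 42 (check: 515·(-11) + 135·42 = 5).


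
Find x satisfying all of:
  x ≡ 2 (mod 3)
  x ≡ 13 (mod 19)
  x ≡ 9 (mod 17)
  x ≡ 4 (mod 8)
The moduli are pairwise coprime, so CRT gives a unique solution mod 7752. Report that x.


Product of moduli M = 3 · 19 · 17 · 8 = 7752.
Merge one congruence at a time:
  Start: x ≡ 2 (mod 3).
  Combine with x ≡ 13 (mod 19); new modulus lcm = 57.
    Write x = 2 + 3·t and substitute into x ≡ 13 (mod 19): 3·t ≡ 13 − 2 = 11 (mod 19).
    The inverse of 3 mod 19 is 13 (since 3·13 = 39 = 2·19 + 1), so t ≡ 13·11 = 143 ≡ 10 (mod 19).
    Then x = 2 + 3·10 = 32, valid modulo lcm(3, 19) = 57: x ≡ 32 (mod 57).
  Combine with x ≡ 9 (mod 17); new modulus lcm = 969.
    Write x = 32 + 57·t and substitute into x ≡ 9 (mod 17): 57·t ≡ 9 − 32 = -23 (mod 17).
    Reduce coefficients mod 17: 6·t ≡ 11 (mod 17).
    The inverse of 6 mod 17 is 3 (since 6·3 = 18 = 1·17 + 1), so t ≡ 3·11 = 33 ≡ 16 (mod 17).
    Then x = 32 + 57·16 = 944, valid modulo lcm(57, 17) = 969: x ≡ 944 (mod 969).
  Combine with x ≡ 4 (mod 8); new modulus lcm = 7752.
    Write x = 944 + 969·t and substitute into x ≡ 4 (mod 8): 969·t ≡ 4 − 944 = -940 (mod 8).
    Reduce coefficients mod 8: 1·t ≡ 4 (mod 8).
    So t ≡ 4 (mod 8).
    Then x = 944 + 969·4 = 4820, valid modulo lcm(969, 8) = 7752: x ≡ 4820 (mod 7752).
Verify against each original: 4820 mod 3 = 2, 4820 mod 19 = 13, 4820 mod 17 = 9, 4820 mod 8 = 4.

x ≡ 4820 (mod 7752).


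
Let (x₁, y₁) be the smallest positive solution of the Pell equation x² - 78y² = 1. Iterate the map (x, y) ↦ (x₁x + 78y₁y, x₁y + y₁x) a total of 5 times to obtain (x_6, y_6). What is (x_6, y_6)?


Step 1: Find the fundamental solution (x₁, y₁) of x² - 78y² = 1.
  Expand √78 as a continued fraction. a₀ = ⌊√78⌋ = 8; iterate m_{k+1} = d_k·a_k − m_k, d_{k+1} = (78 − m_{k+1}²)/d_k, a_{k+1} = ⌊(a₀ + m_{k+1})/d_{k+1}⌋ (starting m₀ = 0, d₀ = 1), with convergents p_k = a_k·p_{k-1} + p_{k-2}, q_k = a_k·q_{k-1} + q_{k-2} (p₋₁ = 1, q₋₁ = 0):
  k = 0: a₀ = 8; p₀/q₀ = 8/1; p₀² − 78·q₀² = 64 − 78 = -14.
  k = 1: m = 8, d = 14, a = ⌊(8 + 8)/14⌋ = 1; p/q = (1·8 + 1)/(1·1 + 0) = 9/1; p² − 78·q² = 81 − 78 = 3.
  k = 2: m = 6, d = 3, a = ⌊(8 + 6)/3⌋ = 4; p/q = (4·9 + 8)/(4·1 + 1) = 44/5; p² − 78·q² = 1936 − 1950 = -14.
  k = 3: m = 6, d = 14, a = ⌊(8 + 6)/14⌋ = 1; p/q = (1·44 + 9)/(1·5 + 1) = 53/6; p² − 78·q² = 2809 − 2808 = 1.
  The first convergent with p² − 78·q² = 1 gives the fundamental solution (x₁, y₁) = (53, 6).
Step 2: Apply the recurrence (x_{n+1}, y_{n+1}) = (x₁x_n + 78y₁y_n, x₁y_n + y₁x_n) repeatedly.
  From (x_1, y_1) = (53, 6): x_2 = 53·53 + 78·6·6 = 5617; y_2 = 53·6 + 6·53 = 636.
  From (x_2, y_2) = (5617, 636): x_3 = 53·5617 + 78·6·636 = 595349; y_3 = 53·636 + 6·5617 = 67410.
  From (x_3, y_3) = (595349, 67410): x_4 = 53·595349 + 78·6·67410 = 63101377; y_4 = 53·67410 + 6·595349 = 7144824.
  From (x_4, y_4) = (63101377, 7144824): x_5 = 53·63101377 + 78·6·7144824 = 6688150613; y_5 = 53·7144824 + 6·63101377 = 757283934.
  From (x_5, y_5) = (6688150613, 757283934): x_6 = 53·6688150613 + 78·6·757283934 = 708880863601; y_6 = 53·757283934 + 6·6688150613 = 80264952180.
Step 3: Verify x_6² - 78·y_6² = 502512078779699566687201 - 502512078779699566687200 = 1 (should be 1). ✓

(x_1, y_1) = (53, 6); (x_6, y_6) = (708880863601, 80264952180).


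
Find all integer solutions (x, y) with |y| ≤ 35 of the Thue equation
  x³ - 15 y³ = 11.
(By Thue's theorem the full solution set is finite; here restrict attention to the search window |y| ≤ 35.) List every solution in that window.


The equation is x³ - 15y³ = 11. For fixed y, x³ = 15·y³ + 11, so a solution requires the RHS to be a perfect cube.
Strategy: iterate y from -35 to 35, compute RHS = 15·y³ + 11, and check whether it is a (positive or negative) perfect cube.
Check small values of y:
  y = 0: RHS = 11 is not a perfect cube.
  y = 1: RHS = 26 is not a perfect cube.
  y = -1: RHS = -4 is not a perfect cube.
  y = 2: RHS = 131 is not a perfect cube.
  y = -2: RHS = -109 is not a perfect cube.
  y = 3: RHS = 416 is not a perfect cube.
  y = -3: RHS = -394 is not a perfect cube.
Continuing the search up to |y| = 35 finds no solutions either.
No (x, y) in the scanned range satisfies the equation.

No integer solutions with |y| ≤ 35.


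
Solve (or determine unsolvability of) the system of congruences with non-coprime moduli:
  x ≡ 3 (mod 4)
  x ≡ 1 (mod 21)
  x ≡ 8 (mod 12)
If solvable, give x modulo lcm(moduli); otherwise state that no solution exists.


Moduli 4, 21, 12 are not pairwise coprime, so CRT works modulo lcm(m_i) when all pairwise compatibility conditions hold.
Pairwise compatibility: gcd(m_i, m_j) must divide a_i - a_j for every pair.
Merge one congruence at a time:
  Start: x ≡ 3 (mod 4).
  Combine with x ≡ 1 (mod 21): gcd(4, 21) = 1; 1 - 3 = -2, which IS divisible by 1, so compatible.
    Write x = 3 + 4·t and substitute into x ≡ 1 (mod 21): 4·t ≡ 1 − 3 = -2 (mod 21).
    Reduce coefficients mod 21: 4·t ≡ 19 (mod 21).
    The inverse of 4 mod 21 is 16 (since 4·16 = 64 = 3·21 + 1), so t ≡ 16·19 = 304 ≡ 10 (mod 21).
    Then x = 3 + 4·10 = 43, valid modulo lcm(4, 21) = 84: x ≡ 43 (mod 84).
  Combine with x ≡ 8 (mod 12): gcd(84, 12) = 12, and 8 - 43 = -35 is NOT divisible by 12.
    ⇒ system is inconsistent (no integer solution).

No solution (the system is inconsistent).


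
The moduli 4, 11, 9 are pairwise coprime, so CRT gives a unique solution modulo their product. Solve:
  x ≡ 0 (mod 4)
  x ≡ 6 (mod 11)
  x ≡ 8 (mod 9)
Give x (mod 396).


Moduli 4, 11, 9 are pairwise coprime; by CRT there is a unique solution modulo M = 4 · 11 · 9 = 396.
Solve pairwise, accumulating the modulus:
  Start with x ≡ 0 (mod 4).
  Combine with x ≡ 6 (mod 11): since gcd(4, 11) = 1, we get a unique residue mod 44.
    Write x = 0 + 4·t and substitute into x ≡ 6 (mod 11): 4·t ≡ 6 − 0 = 6 (mod 11).
    The inverse of 4 mod 11 is 3 (since 4·3 = 12 = 1·11 + 1), so t ≡ 3·6 = 18 ≡ 7 (mod 11).
    Then x = 0 + 4·7 = 28, valid modulo lcm(4, 11) = 44: x ≡ 28 (mod 44).
  Combine with x ≡ 8 (mod 9): since gcd(44, 9) = 1, we get a unique residue mod 396.
    Write x = 28 + 44·t and substitute into x ≡ 8 (mod 9): 44·t ≡ 8 − 28 = -20 (mod 9).
    Reduce coefficients mod 9: 8·t ≡ 7 (mod 9).
    The inverse of 8 mod 9 is 8 (since 8·8 = 64 = 7·9 + 1), so t ≡ 8·7 = 56 ≡ 2 (mod 9).
    Then x = 28 + 44·2 = 116, valid modulo lcm(44, 9) = 396: x ≡ 116 (mod 396).
Verify: 116 mod 4 = 0 ✓, 116 mod 11 = 6 ✓, 116 mod 9 = 8 ✓.

x ≡ 116 (mod 396).


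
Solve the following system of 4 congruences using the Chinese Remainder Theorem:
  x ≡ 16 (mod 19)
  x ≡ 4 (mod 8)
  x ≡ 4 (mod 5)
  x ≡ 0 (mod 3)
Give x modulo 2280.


Product of moduli M = 19 · 8 · 5 · 3 = 2280.
Merge one congruence at a time:
  Start: x ≡ 16 (mod 19).
  Combine with x ≡ 4 (mod 8); new modulus lcm = 152.
    Write x = 16 + 19·t and substitute into x ≡ 4 (mod 8): 19·t ≡ 4 − 16 = -12 (mod 8).
    Reduce coefficients mod 8: 3·t ≡ 4 (mod 8).
    The inverse of 3 mod 8 is 3 (since 3·3 = 9 = 1·8 + 1), so t ≡ 3·4 = 12 ≡ 4 (mod 8).
    Then x = 16 + 19·4 = 92, valid modulo lcm(19, 8) = 152: x ≡ 92 (mod 152).
  Combine with x ≡ 4 (mod 5); new modulus lcm = 760.
    Write x = 92 + 152·t and substitute into x ≡ 4 (mod 5): 152·t ≡ 4 − 92 = -88 (mod 5).
    Reduce coefficients mod 5: 2·t ≡ 2 (mod 5).
    The inverse of 2 mod 5 is 3 (since 2·3 = 6 = 1·5 + 1), so t ≡ 3·2 = 6 ≡ 1 (mod 5).
    Then x = 92 + 152·1 = 244, valid modulo lcm(152, 5) = 760: x ≡ 244 (mod 760).
  Combine with x ≡ 0 (mod 3); new modulus lcm = 2280.
    Write x = 244 + 760·t and substitute into x ≡ 0 (mod 3): 760·t ≡ 0 − 244 = -244 (mod 3).
    Reduce coefficients mod 3: 1·t ≡ 2 (mod 3).
    So t ≡ 2 (mod 3).
    Then x = 244 + 760·2 = 1764, valid modulo lcm(760, 3) = 2280: x ≡ 1764 (mod 2280).
Verify against each original: 1764 mod 19 = 16, 1764 mod 8 = 4, 1764 mod 5 = 4, 1764 mod 3 = 0.

x ≡ 1764 (mod 2280).


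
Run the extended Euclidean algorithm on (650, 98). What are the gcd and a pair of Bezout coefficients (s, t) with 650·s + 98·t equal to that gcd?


Euclidean algorithm on (650, 98) — divide until remainder is 0:
  650 = 6 · 98 + 62
  98 = 1 · 62 + 36
  62 = 1 · 36 + 26
  36 = 1 · 26 + 10
  26 = 2 · 10 + 6
  10 = 1 · 6 + 4
  6 = 1 · 4 + 2
  4 = 2 · 2 + 0
gcd(650, 98) = 2.
Track Bezout coefficients alongside the remainders: start with r₀ = 650 = a·1 + b·0 (s = 1, t = 0) and r₁ = 98 = a·0 + b·1 (s = 0, t = 1); each new remainder r_{k+1} = r_{k-1} − q_k·r_k inherits s_{k+1} = s_{k-1} − q_k·s_k, t_{k+1} = t_{k-1} − q_k·t_k, so r_k = a·s_k + b·t_k at every step:
  q = 6: r = 62, s = 1 − 6·0 = 1, t = 0 − 6·1 = -6  (check: 650·1 + 98·(-6) = 62)
  q = 1: r = 36, s = 0 − 1·1 = -1, t = 1 − 1·(-6) = 7  (check: 650·(-1) + 98·7 = 36)
  q = 1: r = 26, s = 1 − 1·(-1) = 2, t = -6 − 1·7 = -13  (check: 650·2 + 98·(-13) = 26)
  q = 1: r = 10, s = -1 − 1·2 = -3, t = 7 − 1·(-13) = 20  (check: 650·(-3) + 98·20 = 10)
  q = 2: r = 6, s = 2 − 2·(-3) = 8, t = -13 − 2·20 = -53  (check: 650·8 + 98·(-53) = 6)
  q = 1: r = 4, s = -3 − 1·8 = -11, t = 20 − 1·(-53) = 73  (check: 650·(-11) + 98·73 = 4)
  q = 1: r = 2, s = 8 − 1·(-11) = 19, t = -53 − 1·73 = -126  (check: 650·19 + 98·(-126) = 2)
The row with r = 2 (the gcd) gives the Bezout coefficients s = 19, t = -126.
Result: 650 · (19) + 98 · (-126) = 2.

gcd(650, 98) = 2; s = 19, t = -126 (check: 650·19 + 98·(-126) = 2).


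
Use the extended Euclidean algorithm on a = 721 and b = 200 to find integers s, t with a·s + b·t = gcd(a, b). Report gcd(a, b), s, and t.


Euclidean algorithm on (721, 200) — divide until remainder is 0:
  721 = 3 · 200 + 121
  200 = 1 · 121 + 79
  121 = 1 · 79 + 42
  79 = 1 · 42 + 37
  42 = 1 · 37 + 5
  37 = 7 · 5 + 2
  5 = 2 · 2 + 1
  2 = 2 · 1 + 0
gcd(721, 200) = 1.
Track Bezout coefficients alongside the remainders: start with r₀ = 721 = a·1 + b·0 (s = 1, t = 0) and r₁ = 200 = a·0 + b·1 (s = 0, t = 1); each new remainder r_{k+1} = r_{k-1} − q_k·r_k inherits s_{k+1} = s_{k-1} − q_k·s_k, t_{k+1} = t_{k-1} − q_k·t_k, so r_k = a·s_k + b·t_k at every step:
  q = 3: r = 121, s = 1 − 3·0 = 1, t = 0 − 3·1 = -3  (check: 721·1 + 200·(-3) = 121)
  q = 1: r = 79, s = 0 − 1·1 = -1, t = 1 − 1·(-3) = 4  (check: 721·(-1) + 200·4 = 79)
  q = 1: r = 42, s = 1 − 1·(-1) = 2, t = -3 − 1·4 = -7  (check: 721·2 + 200·(-7) = 42)
  q = 1: r = 37, s = -1 − 1·2 = -3, t = 4 − 1·(-7) = 11  (check: 721·(-3) + 200·11 = 37)
  q = 1: r = 5, s = 2 − 1·(-3) = 5, t = -7 − 1·11 = -18  (check: 721·5 + 200·(-18) = 5)
  q = 7: r = 2, s = -3 − 7·5 = -38, t = 11 − 7·(-18) = 137  (check: 721·(-38) + 200·137 = 2)
  q = 2: r = 1, s = 5 − 2·(-38) = 81, t = -18 − 2·137 = -292  (check: 721·81 + 200·(-292) = 1)
The row with r = 1 (the gcd) gives the Bezout coefficients s = 81, t = -292.
Result: 721 · (81) + 200 · (-292) = 1.

gcd(721, 200) = 1; s = 81, t = -292 (check: 721·81 + 200·(-292) = 1).


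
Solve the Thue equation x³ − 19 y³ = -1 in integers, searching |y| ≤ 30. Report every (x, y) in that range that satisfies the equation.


The equation is x³ - 19y³ = -1. For fixed y, x³ = 19·y³ − 1, so a solution requires the RHS to be a perfect cube.
Strategy: iterate y from -30 to 30, compute RHS = 19·y³ − 1, and check whether it is a (positive or negative) perfect cube.
Check small values of y:
  y = 0: RHS = -1 = (-1)³ ⇒ x = -1 works.
  y = 1: RHS = 18 is not a perfect cube.
  y = -1: RHS = -20 is not a perfect cube.
  y = 2: RHS = 151 is not a perfect cube.
  y = -2: RHS = -153 is not a perfect cube.
  y = 3: RHS = 512 = (8)³ ⇒ x = 8 works.
  y = -3: RHS = -514 is not a perfect cube.
Continuing the search up to |y| = 30 finds no further solutions beyond those listed.
Collected solutions: (-1, 0), (8, 3).

Solutions (with |y| ≤ 30): (-1, 0), (8, 3).


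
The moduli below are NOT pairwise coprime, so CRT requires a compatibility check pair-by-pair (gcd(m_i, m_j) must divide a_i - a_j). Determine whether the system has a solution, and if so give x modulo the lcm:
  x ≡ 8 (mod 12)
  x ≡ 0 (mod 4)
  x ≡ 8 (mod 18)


Moduli 12, 4, 18 are not pairwise coprime, so CRT works modulo lcm(m_i) when all pairwise compatibility conditions hold.
Pairwise compatibility: gcd(m_i, m_j) must divide a_i - a_j for every pair.
Merge one congruence at a time:
  Start: x ≡ 8 (mod 12).
  Combine with x ≡ 0 (mod 4): gcd(12, 4) = 4; 0 - 8 = -8, which IS divisible by 4, so compatible.
    Write x = 8 + 12·t and substitute into x ≡ 0 (mod 4): 12·t ≡ 0 − 8 = -8 (mod 4).
    Divide the congruence (and modulus) by g = 4: 3·t ≡ -2 (mod 1).
    Modulo 1 every t works; take t = 0.
    Then x = 8 + 12·0 = 8, valid modulo lcm(12, 4) = 12: x ≡ 8 (mod 12).
  Combine with x ≡ 8 (mod 18): gcd(12, 18) = 6; 8 - 8 = 0, which IS divisible by 6, so compatible.
    Write x = 8 + 12·t and substitute into x ≡ 8 (mod 18): 12·t ≡ 8 − 8 = 0 (mod 18).
    Divide the congruence (and modulus) by g = 6: 2·t ≡ 0 (mod 3).
    The inverse of 2 mod 3 is 2 (since 2·2 = 4 = 1·3 + 1), so t ≡ 2·0 = 0 ≡ 0 (mod 3).
    Then x = 8 + 12·0 = 8, valid modulo lcm(12, 18) = 36: x ≡ 8 (mod 36).
Verify: 8 mod 12 = 8, 8 mod 4 = 0, 8 mod 18 = 8.

x ≡ 8 (mod 36).


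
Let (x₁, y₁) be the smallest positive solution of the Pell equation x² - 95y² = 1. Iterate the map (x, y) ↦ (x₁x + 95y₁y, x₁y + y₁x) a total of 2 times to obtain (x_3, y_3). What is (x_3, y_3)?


Step 1: Find the fundamental solution (x₁, y₁) of x² - 95y² = 1.
  Expand √95 as a continued fraction. a₀ = ⌊√95⌋ = 9; iterate m_{k+1} = d_k·a_k − m_k, d_{k+1} = (95 − m_{k+1}²)/d_k, a_{k+1} = ⌊(a₀ + m_{k+1})/d_{k+1}⌋ (starting m₀ = 0, d₀ = 1), with convergents p_k = a_k·p_{k-1} + p_{k-2}, q_k = a_k·q_{k-1} + q_{k-2} (p₋₁ = 1, q₋₁ = 0):
  k = 0: a₀ = 9; p₀/q₀ = 9/1; p₀² − 95·q₀² = 81 − 95 = -14.
  k = 1: m = 9, d = 14, a = ⌊(9 + 9)/14⌋ = 1; p/q = (1·9 + 1)/(1·1 + 0) = 10/1; p² − 95·q² = 100 − 95 = 5.
  k = 2: m = 5, d = 5, a = ⌊(9 + 5)/5⌋ = 2; p/q = (2·10 + 9)/(2·1 + 1) = 29/3; p² − 95·q² = 841 − 855 = -14.
  k = 3: m = 5, d = 14, a = ⌊(9 + 5)/14⌋ = 1; p/q = (1·29 + 10)/(1·3 + 1) = 39/4; p² − 95·q² = 1521 − 1520 = 1.
  The first convergent with p² − 95·q² = 1 gives the fundamental solution (x₁, y₁) = (39, 4).
Step 2: Apply the recurrence (x_{n+1}, y_{n+1}) = (x₁x_n + 95y₁y_n, x₁y_n + y₁x_n) repeatedly.
  From (x_1, y_1) = (39, 4): x_2 = 39·39 + 95·4·4 = 3041; y_2 = 39·4 + 4·39 = 312.
  From (x_2, y_2) = (3041, 312): x_3 = 39·3041 + 95·4·312 = 237159; y_3 = 39·312 + 4·3041 = 24332.
Step 3: Verify x_3² - 95·y_3² = 56244391281 - 56244391280 = 1 (should be 1). ✓

(x_1, y_1) = (39, 4); (x_3, y_3) = (237159, 24332).


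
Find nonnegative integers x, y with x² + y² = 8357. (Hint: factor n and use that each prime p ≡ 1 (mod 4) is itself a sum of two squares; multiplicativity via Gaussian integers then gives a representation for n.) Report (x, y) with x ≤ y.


Step 1: Factor n = 8357 = 61 · 137.
Step 2: Check the mod-4 condition on each prime factor: 61 ≡ 1 (mod 4), exponent 1; 137 ≡ 1 (mod 4), exponent 1.
All primes ≡ 3 (mod 4) appear to even exponent (or don't appear), so by the two-squares theorem n IS expressible as a sum of two squares.
Step 3: Build a representation. Here n = 61 · 137 is a product of primes ≡ 1 (mod 4). Each prime p ≡ 1 (mod 4) is itself a sum of two squares; find a² by testing p − a² for a perfect square:
  61: 61 − 1² = 60, 61 − 2² = 57, 61 − 3² = 52, 61 − 4² = 45, 61 − 5² = 36 = 6² ⇒ 61 = 5² + 6².
  137: 137 − 1² = 136, 137 − 2² = 133, 137 − 3² = 128, 137 − 4² = 121 = 11² ⇒ 137 = 4² + 11².
  Combine using the Brahmagupta–Fibonacci identity (a² + b²)(c² + d²) = (ac − bd)² + (ad + bc)² = (ac + bd)² + (ad − bc)²:
  61 · 137 = 8357: from (5² + 6²)(4² + 11²), take (5·4 − 6·11, 5·11 + 6·4) = (20 − 66, 55 + 24) = (-46, 79); dropping signs (only squares matter) gives (46, 79); check 46² + 79² = 2116 + 6241 = 8357 ✓.
Step 4: Order so x ≤ y and verify: 46² + 79² = 2116 + 6241 = 8357 = n. ✓

n = 8357 = 46² + 79² (one valid representation with x ≤ y).


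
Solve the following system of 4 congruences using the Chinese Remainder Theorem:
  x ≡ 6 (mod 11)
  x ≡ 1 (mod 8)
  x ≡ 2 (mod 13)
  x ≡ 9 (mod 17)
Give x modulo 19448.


Product of moduli M = 11 · 8 · 13 · 17 = 19448.
Merge one congruence at a time:
  Start: x ≡ 6 (mod 11).
  Combine with x ≡ 1 (mod 8); new modulus lcm = 88.
    Write x = 6 + 11·t and substitute into x ≡ 1 (mod 8): 11·t ≡ 1 − 6 = -5 (mod 8).
    Reduce coefficients mod 8: 3·t ≡ 3 (mod 8).
    The inverse of 3 mod 8 is 3 (since 3·3 = 9 = 1·8 + 1), so t ≡ 3·3 = 9 ≡ 1 (mod 8).
    Then x = 6 + 11·1 = 17, valid modulo lcm(11, 8) = 88: x ≡ 17 (mod 88).
  Combine with x ≡ 2 (mod 13); new modulus lcm = 1144.
    Write x = 17 + 88·t and substitute into x ≡ 2 (mod 13): 88·t ≡ 2 − 17 = -15 (mod 13).
    Reduce coefficients mod 13: 10·t ≡ 11 (mod 13).
    The inverse of 10 mod 13 is 4 (since 10·4 = 40 = 3·13 + 1), so t ≡ 4·11 = 44 ≡ 5 (mod 13).
    Then x = 17 + 88·5 = 457, valid modulo lcm(88, 13) = 1144: x ≡ 457 (mod 1144).
  Combine with x ≡ 9 (mod 17); new modulus lcm = 19448.
    Write x = 457 + 1144·t and substitute into x ≡ 9 (mod 17): 1144·t ≡ 9 − 457 = -448 (mod 17).
    Reduce coefficients mod 17: 5·t ≡ 11 (mod 17).
    The inverse of 5 mod 17 is 7 (since 5·7 = 35 = 2·17 + 1), so t ≡ 7·11 = 77 ≡ 9 (mod 17).
    Then x = 457 + 1144·9 = 10753, valid modulo lcm(1144, 17) = 19448: x ≡ 10753 (mod 19448).
Verify against each original: 10753 mod 11 = 6, 10753 mod 8 = 1, 10753 mod 13 = 2, 10753 mod 17 = 9.

x ≡ 10753 (mod 19448).


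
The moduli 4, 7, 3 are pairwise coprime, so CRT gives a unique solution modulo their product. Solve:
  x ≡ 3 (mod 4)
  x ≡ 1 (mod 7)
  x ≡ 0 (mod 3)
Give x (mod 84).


Moduli 4, 7, 3 are pairwise coprime; by CRT there is a unique solution modulo M = 4 · 7 · 3 = 84.
Solve pairwise, accumulating the modulus:
  Start with x ≡ 3 (mod 4).
  Combine with x ≡ 1 (mod 7): since gcd(4, 7) = 1, we get a unique residue mod 28.
    Write x = 3 + 4·t and substitute into x ≡ 1 (mod 7): 4·t ≡ 1 − 3 = -2 (mod 7).
    Reduce coefficients mod 7: 4·t ≡ 5 (mod 7).
    The inverse of 4 mod 7 is 2 (since 4·2 = 8 = 1·7 + 1), so t ≡ 2·5 = 10 ≡ 3 (mod 7).
    Then x = 3 + 4·3 = 15, valid modulo lcm(4, 7) = 28: x ≡ 15 (mod 28).
  Combine with x ≡ 0 (mod 3): since gcd(28, 3) = 1, we get a unique residue mod 84.
    Write x = 15 + 28·t and substitute into x ≡ 0 (mod 3): 28·t ≡ 0 − 15 = -15 (mod 3).
    Reduce coefficients mod 3: 1·t ≡ 0 (mod 3).
    So t ≡ 0 (mod 3).
    Then x = 15 + 28·0 = 15, valid modulo lcm(28, 3) = 84: x ≡ 15 (mod 84).
Verify: 15 mod 4 = 3 ✓, 15 mod 7 = 1 ✓, 15 mod 3 = 0 ✓.

x ≡ 15 (mod 84).


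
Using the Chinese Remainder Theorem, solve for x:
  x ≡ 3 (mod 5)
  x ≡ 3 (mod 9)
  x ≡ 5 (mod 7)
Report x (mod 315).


Moduli 5, 9, 7 are pairwise coprime; by CRT there is a unique solution modulo M = 5 · 9 · 7 = 315.
Solve pairwise, accumulating the modulus:
  Start with x ≡ 3 (mod 5).
  Combine with x ≡ 3 (mod 9): since gcd(5, 9) = 1, we get a unique residue mod 45.
    Write x = 3 + 5·t and substitute into x ≡ 3 (mod 9): 5·t ≡ 3 − 3 = 0 (mod 9).
    The inverse of 5 mod 9 is 2 (since 5·2 = 10 = 1·9 + 1), so t ≡ 2·0 = 0 ≡ 0 (mod 9).
    Then x = 3 + 5·0 = 3, valid modulo lcm(5, 9) = 45: x ≡ 3 (mod 45).
  Combine with x ≡ 5 (mod 7): since gcd(45, 7) = 1, we get a unique residue mod 315.
    Write x = 3 + 45·t and substitute into x ≡ 5 (mod 7): 45·t ≡ 5 − 3 = 2 (mod 7).
    Reduce coefficients mod 7: 3·t ≡ 2 (mod 7).
    The inverse of 3 mod 7 is 5 (since 3·5 = 15 = 2·7 + 1), so t ≡ 5·2 = 10 ≡ 3 (mod 7).
    Then x = 3 + 45·3 = 138, valid modulo lcm(45, 7) = 315: x ≡ 138 (mod 315).
Verify: 138 mod 5 = 3 ✓, 138 mod 9 = 3 ✓, 138 mod 7 = 5 ✓.

x ≡ 138 (mod 315).


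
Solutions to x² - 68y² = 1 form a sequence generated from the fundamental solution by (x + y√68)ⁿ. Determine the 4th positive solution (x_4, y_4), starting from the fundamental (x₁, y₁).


Step 1: Find the fundamental solution (x₁, y₁) of x² - 68y² = 1.
  Expand √68 as a continued fraction. a₀ = ⌊√68⌋ = 8; iterate m_{k+1} = d_k·a_k − m_k, d_{k+1} = (68 − m_{k+1}²)/d_k, a_{k+1} = ⌊(a₀ + m_{k+1})/d_{k+1}⌋ (starting m₀ = 0, d₀ = 1), with convergents p_k = a_k·p_{k-1} + p_{k-2}, q_k = a_k·q_{k-1} + q_{k-2} (p₋₁ = 1, q₋₁ = 0):
  k = 0: a₀ = 8; p₀/q₀ = 8/1; p₀² − 68·q₀² = 64 − 68 = -4.
  k = 1: m = 8, d = 4, a = ⌊(8 + 8)/4⌋ = 4; p/q = (4·8 + 1)/(4·1 + 0) = 33/4; p² − 68·q² = 1089 − 1088 = 1.
  The first convergent with p² − 68·q² = 1 gives the fundamental solution (x₁, y₁) = (33, 4).
Step 2: Apply the recurrence (x_{n+1}, y_{n+1}) = (x₁x_n + 68y₁y_n, x₁y_n + y₁x_n) repeatedly.
  From (x_1, y_1) = (33, 4): x_2 = 33·33 + 68·4·4 = 2177; y_2 = 33·4 + 4·33 = 264.
  From (x_2, y_2) = (2177, 264): x_3 = 33·2177 + 68·4·264 = 143649; y_3 = 33·264 + 4·2177 = 17420.
  From (x_3, y_3) = (143649, 17420): x_4 = 33·143649 + 68·4·17420 = 9478657; y_4 = 33·17420 + 4·143649 = 1149456.
Step 3: Verify x_4² - 68·y_4² = 89844938523649 - 89844938523648 = 1 (should be 1). ✓

(x_1, y_1) = (33, 4); (x_4, y_4) = (9478657, 1149456).


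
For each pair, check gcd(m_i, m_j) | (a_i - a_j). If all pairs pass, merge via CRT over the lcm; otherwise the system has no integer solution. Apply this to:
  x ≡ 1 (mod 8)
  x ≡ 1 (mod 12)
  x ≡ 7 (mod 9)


Moduli 8, 12, 9 are not pairwise coprime, so CRT works modulo lcm(m_i) when all pairwise compatibility conditions hold.
Pairwise compatibility: gcd(m_i, m_j) must divide a_i - a_j for every pair.
Merge one congruence at a time:
  Start: x ≡ 1 (mod 8).
  Combine with x ≡ 1 (mod 12): gcd(8, 12) = 4; 1 - 1 = 0, which IS divisible by 4, so compatible.
    Write x = 1 + 8·t and substitute into x ≡ 1 (mod 12): 8·t ≡ 1 − 1 = 0 (mod 12).
    Divide the congruence (and modulus) by g = 4: 2·t ≡ 0 (mod 3).
    The inverse of 2 mod 3 is 2 (since 2·2 = 4 = 1·3 + 1), so t ≡ 2·0 = 0 ≡ 0 (mod 3).
    Then x = 1 + 8·0 = 1, valid modulo lcm(8, 12) = 24: x ≡ 1 (mod 24).
  Combine with x ≡ 7 (mod 9): gcd(24, 9) = 3; 7 - 1 = 6, which IS divisible by 3, so compatible.
    Write x = 1 + 24·t and substitute into x ≡ 7 (mod 9): 24·t ≡ 7 − 1 = 6 (mod 9).
    Divide the congruence (and modulus) by g = 3: 8·t ≡ 2 (mod 3).
    Reduce coefficients mod 3: 2·t ≡ 2 (mod 3).
    The inverse of 2 mod 3 is 2 (since 2·2 = 4 = 1·3 + 1), so t ≡ 2·2 = 4 ≡ 1 (mod 3).
    Then x = 1 + 24·1 = 25, valid modulo lcm(24, 9) = 72: x ≡ 25 (mod 72).
Verify: 25 mod 8 = 1, 25 mod 12 = 1, 25 mod 9 = 7.

x ≡ 25 (mod 72).


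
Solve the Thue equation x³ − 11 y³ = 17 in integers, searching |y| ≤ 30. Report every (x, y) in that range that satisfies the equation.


The equation is x³ - 11y³ = 17. For fixed y, x³ = 11·y³ + 17, so a solution requires the RHS to be a perfect cube.
Strategy: iterate y from -30 to 30, compute RHS = 11·y³ + 17, and check whether it is a (positive or negative) perfect cube.
Check small values of y:
  y = 0: RHS = 17 is not a perfect cube.
  y = 1: RHS = 28 is not a perfect cube.
  y = -1: RHS = 6 is not a perfect cube.
  y = 2: RHS = 105 is not a perfect cube.
  y = -2: RHS = -71 is not a perfect cube.
  y = 3: RHS = 314 is not a perfect cube.
  y = -3: RHS = -280 is not a perfect cube.
Continuing the search up to |y| = 30 finds no solutions either.
No (x, y) in the scanned range satisfies the equation.

No integer solutions with |y| ≤ 30.


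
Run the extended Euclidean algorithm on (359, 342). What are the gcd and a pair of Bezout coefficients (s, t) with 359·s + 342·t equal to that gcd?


Euclidean algorithm on (359, 342) — divide until remainder is 0:
  359 = 1 · 342 + 17
  342 = 20 · 17 + 2
  17 = 8 · 2 + 1
  2 = 2 · 1 + 0
gcd(359, 342) = 1.
Track Bezout coefficients alongside the remainders: start with r₀ = 359 = a·1 + b·0 (s = 1, t = 0) and r₁ = 342 = a·0 + b·1 (s = 0, t = 1); each new remainder r_{k+1} = r_{k-1} − q_k·r_k inherits s_{k+1} = s_{k-1} − q_k·s_k, t_{k+1} = t_{k-1} − q_k·t_k, so r_k = a·s_k + b·t_k at every step:
  q = 1: r = 17, s = 1 − 1·0 = 1, t = 0 − 1·1 = -1  (check: 359·1 + 342·(-1) = 17)
  q = 20: r = 2, s = 0 − 20·1 = -20, t = 1 − 20·(-1) = 21  (check: 359·(-20) + 342·21 = 2)
  q = 8: r = 1, s = 1 − 8·(-20) = 161, t = -1 − 8·21 = -169  (check: 359·161 + 342·(-169) = 1)
The row with r = 1 (the gcd) gives the Bezout coefficients s = 161, t = -169.
Result: 359 · (161) + 342 · (-169) = 1.

gcd(359, 342) = 1; s = 161, t = -169 (check: 359·161 + 342·(-169) = 1).


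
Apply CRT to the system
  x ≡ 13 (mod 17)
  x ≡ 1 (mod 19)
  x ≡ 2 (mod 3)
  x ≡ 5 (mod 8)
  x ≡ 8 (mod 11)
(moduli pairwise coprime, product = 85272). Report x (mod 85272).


Product of moduli M = 17 · 19 · 3 · 8 · 11 = 85272.
Merge one congruence at a time:
  Start: x ≡ 13 (mod 17).
  Combine with x ≡ 1 (mod 19); new modulus lcm = 323.
    Write x = 13 + 17·t and substitute into x ≡ 1 (mod 19): 17·t ≡ 1 − 13 = -12 (mod 19).
    Reduce coefficients mod 19: 17·t ≡ 7 (mod 19).
    The inverse of 17 mod 19 is 9 (since 17·9 = 153 = 8·19 + 1), so t ≡ 9·7 = 63 ≡ 6 (mod 19).
    Then x = 13 + 17·6 = 115, valid modulo lcm(17, 19) = 323: x ≡ 115 (mod 323).
  Combine with x ≡ 2 (mod 3); new modulus lcm = 969.
    Write x = 115 + 323·t and substitute into x ≡ 2 (mod 3): 323·t ≡ 2 − 115 = -113 (mod 3).
    Reduce coefficients mod 3: 2·t ≡ 1 (mod 3).
    The inverse of 2 mod 3 is 2 (since 2·2 = 4 = 1·3 + 1), so t ≡ 2·1 = 2 ≡ 2 (mod 3).
    Then x = 115 + 323·2 = 761, valid modulo lcm(323, 3) = 969: x ≡ 761 (mod 969).
  Combine with x ≡ 5 (mod 8); new modulus lcm = 7752.
    Write x = 761 + 969·t and substitute into x ≡ 5 (mod 8): 969·t ≡ 5 − 761 = -756 (mod 8).
    Reduce coefficients mod 8: 1·t ≡ 4 (mod 8).
    So t ≡ 4 (mod 8).
    Then x = 761 + 969·4 = 4637, valid modulo lcm(969, 8) = 7752: x ≡ 4637 (mod 7752).
  Combine with x ≡ 8 (mod 11); new modulus lcm = 85272.
    Write x = 4637 + 7752·t and substitute into x ≡ 8 (mod 11): 7752·t ≡ 8 − 4637 = -4629 (mod 11).
    Reduce coefficients mod 11: 8·t ≡ 2 (mod 11).
    The inverse of 8 mod 11 is 7 (since 8·7 = 56 = 5·11 + 1), so t ≡ 7·2 = 14 ≡ 3 (mod 11).
    Then x = 4637 + 7752·3 = 27893, valid modulo lcm(7752, 11) = 85272: x ≡ 27893 (mod 85272).
Verify against each original: 27893 mod 17 = 13, 27893 mod 19 = 1, 27893 mod 3 = 2, 27893 mod 8 = 5, 27893 mod 11 = 8.

x ≡ 27893 (mod 85272).
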